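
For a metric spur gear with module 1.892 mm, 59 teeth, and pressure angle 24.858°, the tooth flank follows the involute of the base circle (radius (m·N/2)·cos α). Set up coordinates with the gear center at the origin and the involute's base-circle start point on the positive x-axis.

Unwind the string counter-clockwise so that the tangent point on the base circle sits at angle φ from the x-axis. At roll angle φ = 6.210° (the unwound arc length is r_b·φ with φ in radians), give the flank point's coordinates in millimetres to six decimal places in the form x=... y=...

pitch radius r_p = m·N/2 = 1.892·59/2 = 55.814000
base radius r_b = r_p·cos α = 55.814000·cos 24.858° = 50.642967
roll angle φ = 6.210° = 0.10838495 rad
x = r_b·(cos φ + φ·sin φ) = 50.642967·(0.99413210 + 0.10838495·0.10817287) = 50.939553
y = r_b·(sin φ − φ·cos φ) = 50.642967·(0.10817287 − 0.10838495·0.99413210) = 0.021468

x=50.939553 y=0.021468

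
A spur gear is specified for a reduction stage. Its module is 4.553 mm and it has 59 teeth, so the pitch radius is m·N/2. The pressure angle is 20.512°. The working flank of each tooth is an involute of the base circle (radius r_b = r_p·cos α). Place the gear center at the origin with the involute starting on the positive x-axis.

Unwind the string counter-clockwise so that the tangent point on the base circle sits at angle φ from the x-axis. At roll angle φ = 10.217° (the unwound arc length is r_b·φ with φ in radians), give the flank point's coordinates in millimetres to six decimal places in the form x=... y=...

pitch radius r_p = m·N/2 = 4.553·59/2 = 134.313500
base radius r_b = r_p·cos α = 134.313500·cos 20.512° = 125.797866
roll angle φ = 10.217° = 0.17832029 rad
x = r_b·(cos φ + φ·sin φ) = 125.797866·(0.98414302 + 0.17832029·0.17737675) = 127.782062
y = r_b·(sin φ − φ·cos φ) = 125.797866·(0.17737675 − 0.17832029·0.98414302) = 0.237013

x=127.782062 y=0.237013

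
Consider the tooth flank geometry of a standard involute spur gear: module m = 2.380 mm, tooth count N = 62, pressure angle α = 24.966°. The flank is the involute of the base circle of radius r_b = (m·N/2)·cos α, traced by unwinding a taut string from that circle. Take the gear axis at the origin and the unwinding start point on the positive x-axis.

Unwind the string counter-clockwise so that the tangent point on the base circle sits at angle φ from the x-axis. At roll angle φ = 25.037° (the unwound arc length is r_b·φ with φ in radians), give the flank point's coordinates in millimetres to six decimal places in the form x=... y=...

x=72.970175 y=1.825058

pitch radius r_p = m·N/2 = 2.380·62/2 = 73.780000
base radius r_b = r_p·cos α = 73.780000·cos 24.966° = 66.885880
roll angle φ = 25.037° = 0.43697808 rad
x = r_b·(cos φ + φ·sin φ) = 66.885880·(0.90603468 + 0.43697808·0.42320344) = 72.970175
y = r_b·(sin φ − φ·cos φ) = 66.885880·(0.42320344 − 0.43697808·0.90603468) = 1.825058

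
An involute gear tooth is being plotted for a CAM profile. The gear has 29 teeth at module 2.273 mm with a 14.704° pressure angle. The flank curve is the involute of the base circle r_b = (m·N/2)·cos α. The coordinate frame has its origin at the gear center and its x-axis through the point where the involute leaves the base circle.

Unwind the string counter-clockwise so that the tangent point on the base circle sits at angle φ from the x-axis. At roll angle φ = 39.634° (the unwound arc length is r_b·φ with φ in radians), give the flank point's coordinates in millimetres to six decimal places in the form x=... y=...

pitch radius r_p = m·N/2 = 2.273·29/2 = 32.958500
base radius r_b = r_p·cos α = 32.958500·cos 14.704° = 31.879110
roll angle φ = 39.634° = 0.69174380 rad
x = r_b·(cos φ + φ·sin φ) = 31.879110·(0.77013485 + 0.69174380·0.63788111) = 38.617881
y = r_b·(sin φ − φ·cos φ) = 31.879110·(0.63788111 − 0.69174380·0.77013485) = 3.351932

x=38.617881 y=3.351932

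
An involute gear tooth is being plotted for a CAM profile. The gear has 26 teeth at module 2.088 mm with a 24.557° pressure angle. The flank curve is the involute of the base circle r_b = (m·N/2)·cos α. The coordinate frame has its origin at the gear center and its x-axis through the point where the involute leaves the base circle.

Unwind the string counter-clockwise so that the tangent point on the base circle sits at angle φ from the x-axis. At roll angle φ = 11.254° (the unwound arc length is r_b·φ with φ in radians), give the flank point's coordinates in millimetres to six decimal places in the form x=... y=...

pitch radius r_p = m·N/2 = 2.088·26/2 = 27.144000
base radius r_b = r_p·cos α = 27.144000·cos 24.557° = 24.688778
roll angle φ = 11.254° = 0.19641935 rad
x = r_b·(cos φ + φ·sin φ) = 24.688778·(0.98077166 + 0.19641935·0.19515879) = 25.160448
y = r_b·(sin φ − φ·cos φ) = 24.688778·(0.19515879 − 0.19641935·0.98077166) = 0.062123

x=25.160448 y=0.062123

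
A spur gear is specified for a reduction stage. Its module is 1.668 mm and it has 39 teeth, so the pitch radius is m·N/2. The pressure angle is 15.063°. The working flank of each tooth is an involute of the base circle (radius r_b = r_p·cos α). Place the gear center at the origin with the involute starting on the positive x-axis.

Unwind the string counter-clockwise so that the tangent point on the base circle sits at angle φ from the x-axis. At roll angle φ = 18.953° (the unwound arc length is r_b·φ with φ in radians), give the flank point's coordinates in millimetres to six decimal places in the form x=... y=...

x=33.080115 y=0.374827

pitch radius r_p = m·N/2 = 1.668·39/2 = 32.526000
base radius r_b = r_p·cos α = 32.526000·cos 15.063° = 31.408428
roll angle φ = 18.953° = 0.33079225 rad
x = r_b·(cos φ + φ·sin φ) = 31.408428·(0.94578532 + 0.33079225·0.32479243) = 33.080115
y = r_b·(sin φ − φ·cos φ) = 31.408428·(0.32479243 − 0.33079225·0.94578532) = 0.374827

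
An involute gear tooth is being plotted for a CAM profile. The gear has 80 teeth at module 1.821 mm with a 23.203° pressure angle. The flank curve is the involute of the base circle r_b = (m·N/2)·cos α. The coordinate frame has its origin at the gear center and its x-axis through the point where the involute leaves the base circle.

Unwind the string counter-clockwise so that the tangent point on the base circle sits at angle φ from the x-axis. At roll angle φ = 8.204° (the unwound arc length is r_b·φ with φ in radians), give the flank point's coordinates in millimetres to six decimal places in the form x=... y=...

pitch radius r_p = m·N/2 = 1.821·80/2 = 72.840000
base radius r_b = r_p·cos α = 72.840000·cos 23.203° = 66.948316
roll angle φ = 8.204° = 0.14318681 rad
x = r_b·(cos φ + φ·sin φ) = 66.948316·(0.98976627 + 0.14318681·0.14269803) = 67.631105
y = r_b·(sin φ − φ·cos φ) = 66.948316·(0.14269803 − 0.14318681·0.98976627) = 0.065379

x=67.631105 y=0.065379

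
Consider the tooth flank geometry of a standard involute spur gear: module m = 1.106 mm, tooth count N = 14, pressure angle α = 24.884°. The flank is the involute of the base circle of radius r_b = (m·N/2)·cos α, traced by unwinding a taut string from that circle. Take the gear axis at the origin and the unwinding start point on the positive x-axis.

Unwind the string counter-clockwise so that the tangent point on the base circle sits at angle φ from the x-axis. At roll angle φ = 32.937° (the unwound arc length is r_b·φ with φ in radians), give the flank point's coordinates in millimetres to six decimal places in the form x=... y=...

pitch radius r_p = m·N/2 = 1.106·14/2 = 7.742000
base radius r_b = r_p·cos α = 7.742000·cos 24.884° = 7.023245
roll angle φ = 32.937° = 0.57485910 rad
x = r_b·(cos φ + φ·sin φ) = 7.023245·(0.83926892 + 0.57485910·0.54371654) = 8.089579
y = r_b·(sin φ − φ·cos φ) = 7.023245·(0.54371654 − 0.57485910·0.83926892) = 0.430210

x=8.089579 y=0.430210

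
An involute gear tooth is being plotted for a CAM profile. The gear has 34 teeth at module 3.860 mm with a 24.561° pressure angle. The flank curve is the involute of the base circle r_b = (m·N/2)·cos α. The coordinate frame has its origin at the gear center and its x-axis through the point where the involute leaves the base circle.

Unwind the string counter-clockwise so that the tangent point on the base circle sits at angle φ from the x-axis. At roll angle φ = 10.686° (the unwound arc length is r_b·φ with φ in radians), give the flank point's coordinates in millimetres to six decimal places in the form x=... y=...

x=60.711658 y=0.128615

pitch radius r_p = m·N/2 = 3.860·34/2 = 65.620000
base radius r_b = r_p·cos α = 65.620000·cos 24.561° = 59.682653
roll angle φ = 10.686° = 0.18650588 rad
x = r_b·(cos φ + φ·sin φ) = 59.682653·(0.98265813 + 0.18650588·0.18542651) = 60.711658
y = r_b·(sin φ − φ·cos φ) = 59.682653·(0.18542651 − 0.18650588·0.98265813) = 0.128615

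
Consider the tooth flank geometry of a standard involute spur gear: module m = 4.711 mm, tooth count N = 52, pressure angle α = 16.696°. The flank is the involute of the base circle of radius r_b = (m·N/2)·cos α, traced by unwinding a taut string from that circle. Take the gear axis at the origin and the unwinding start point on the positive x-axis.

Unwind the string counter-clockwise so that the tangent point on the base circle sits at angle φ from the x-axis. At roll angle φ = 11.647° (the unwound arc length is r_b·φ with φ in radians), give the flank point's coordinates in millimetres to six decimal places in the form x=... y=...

x=119.721324 y=0.327143

pitch radius r_p = m·N/2 = 4.711·52/2 = 122.486000
base radius r_b = r_p·cos α = 122.486000·cos 16.696° = 117.322303
roll angle φ = 11.647° = 0.20327850 rad
x = r_b·(cos φ + φ·sin φ) = 117.322303·(0.97940997 + 0.20327850·0.20188140) = 119.721324
y = r_b·(sin φ − φ·cos φ) = 117.322303·(0.20188140 − 0.20327850·0.97940997) = 0.327143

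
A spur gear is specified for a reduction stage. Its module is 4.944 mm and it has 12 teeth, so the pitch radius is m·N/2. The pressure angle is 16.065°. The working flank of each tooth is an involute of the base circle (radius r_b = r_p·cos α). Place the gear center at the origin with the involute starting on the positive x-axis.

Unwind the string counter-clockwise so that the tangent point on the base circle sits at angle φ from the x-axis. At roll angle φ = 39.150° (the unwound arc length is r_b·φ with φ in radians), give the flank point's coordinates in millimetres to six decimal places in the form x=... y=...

x=34.403285 y=2.892157

pitch radius r_p = m·N/2 = 4.944·12/2 = 29.664000
base radius r_b = r_p·cos α = 29.664000·cos 16.065° = 28.505573
roll angle φ = 39.150° = 0.68329640 rad
x = r_b·(cos φ + φ·sin φ) = 28.505573·(0.77549574 + 0.68329640·0.63135280) = 34.403285
y = r_b·(sin φ − φ·cos φ) = 28.505573·(0.63135280 − 0.68329640·0.77549574) = 2.892157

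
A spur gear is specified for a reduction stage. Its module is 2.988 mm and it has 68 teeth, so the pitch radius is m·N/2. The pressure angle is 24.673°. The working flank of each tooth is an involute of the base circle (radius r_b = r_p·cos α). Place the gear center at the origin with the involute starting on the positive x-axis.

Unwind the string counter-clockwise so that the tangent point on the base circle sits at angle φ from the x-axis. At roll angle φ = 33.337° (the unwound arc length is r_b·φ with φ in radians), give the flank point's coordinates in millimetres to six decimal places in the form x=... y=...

x=106.645730 y=5.858662

pitch radius r_p = m·N/2 = 2.988·68/2 = 101.592000
base radius r_b = r_p·cos α = 101.592000·cos 24.673° = 92.317158
roll angle φ = 33.337° = 0.58184041 rad
x = r_b·(cos φ + φ·sin φ) = 92.317158·(0.83545264 + 0.58184041·0.54956244) = 106.645730
y = r_b·(sin φ − φ·cos φ) = 92.317158·(0.54956244 − 0.58184041·0.83545264) = 5.858662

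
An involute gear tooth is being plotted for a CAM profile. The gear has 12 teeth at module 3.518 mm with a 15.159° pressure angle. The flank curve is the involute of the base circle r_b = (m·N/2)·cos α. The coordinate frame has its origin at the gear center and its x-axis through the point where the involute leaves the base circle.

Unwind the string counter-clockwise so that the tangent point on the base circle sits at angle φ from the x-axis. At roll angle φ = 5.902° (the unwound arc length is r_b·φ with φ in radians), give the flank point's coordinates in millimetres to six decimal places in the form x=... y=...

pitch radius r_p = m·N/2 = 3.518·12/2 = 21.108000
base radius r_b = r_p·cos α = 21.108000·cos 15.159° = 20.373523
roll angle φ = 5.902° = 0.10300933 rad
x = r_b·(cos φ + φ·sin φ) = 20.373523·(0.99469923 + 0.10300933·0.10282726) = 20.481328
y = r_b·(sin φ − φ·cos φ) = 20.373523·(0.10282726 − 0.10300933·0.99469923) = 0.007415

x=20.481328 y=0.007415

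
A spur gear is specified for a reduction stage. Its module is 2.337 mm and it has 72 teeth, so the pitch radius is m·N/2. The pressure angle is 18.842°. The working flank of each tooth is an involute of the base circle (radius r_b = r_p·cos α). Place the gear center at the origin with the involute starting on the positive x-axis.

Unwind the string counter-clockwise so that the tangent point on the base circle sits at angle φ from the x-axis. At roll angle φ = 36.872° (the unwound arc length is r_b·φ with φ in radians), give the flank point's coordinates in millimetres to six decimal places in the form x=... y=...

x=94.443108 y=6.784988

pitch radius r_p = m·N/2 = 2.337·72/2 = 84.132000
base radius r_b = r_p·cos α = 84.132000·cos 18.842° = 79.623599
roll angle φ = 36.872° = 0.64353780 rad
x = r_b·(cos φ + φ·sin φ) = 79.623599·(0.79997798 + 0.64353780·0.60002935) = 94.443108
y = r_b·(sin φ − φ·cos φ) = 79.623599·(0.60002935 − 0.64353780·0.79997798) = 6.784988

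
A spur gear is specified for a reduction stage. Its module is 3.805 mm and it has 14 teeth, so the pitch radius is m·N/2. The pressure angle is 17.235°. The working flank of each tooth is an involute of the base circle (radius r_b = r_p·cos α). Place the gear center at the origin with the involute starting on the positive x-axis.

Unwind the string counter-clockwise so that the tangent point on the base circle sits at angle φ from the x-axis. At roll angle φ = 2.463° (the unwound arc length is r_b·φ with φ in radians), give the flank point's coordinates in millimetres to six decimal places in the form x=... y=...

x=25.462517 y=0.000673

pitch radius r_p = m·N/2 = 3.805·14/2 = 26.635000
base radius r_b = r_p·cos α = 26.635000·cos 17.235° = 25.439023
roll angle φ = 2.463° = 0.04298746 rad
x = r_b·(cos φ + φ·sin φ) = 25.439023·(0.99907618 + 0.04298746·0.04297422) = 25.462517
y = r_b·(sin φ − φ·cos φ) = 25.439023·(0.04297422 − 0.04298746·0.99907618) = 0.000673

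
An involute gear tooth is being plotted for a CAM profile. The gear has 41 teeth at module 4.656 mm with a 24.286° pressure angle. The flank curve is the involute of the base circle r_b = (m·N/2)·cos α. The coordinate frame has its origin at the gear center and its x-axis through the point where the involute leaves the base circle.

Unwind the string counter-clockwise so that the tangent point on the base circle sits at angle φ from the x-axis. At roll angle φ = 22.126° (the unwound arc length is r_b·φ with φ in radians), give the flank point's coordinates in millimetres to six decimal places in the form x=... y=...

x=93.248534 y=1.645335

pitch radius r_p = m·N/2 = 4.656·41/2 = 95.448000
base radius r_b = r_p·cos α = 95.448000·cos 24.286° = 87.001215
roll angle φ = 22.126° = 0.38617155 rad
x = r_b·(cos φ + φ·sin φ) = 87.001215·(0.92635781 + 0.38617155·0.37664467) = 93.248534
y = r_b·(sin φ − φ·cos φ) = 87.001215·(0.37664467 − 0.38617155·0.92635781) = 1.645335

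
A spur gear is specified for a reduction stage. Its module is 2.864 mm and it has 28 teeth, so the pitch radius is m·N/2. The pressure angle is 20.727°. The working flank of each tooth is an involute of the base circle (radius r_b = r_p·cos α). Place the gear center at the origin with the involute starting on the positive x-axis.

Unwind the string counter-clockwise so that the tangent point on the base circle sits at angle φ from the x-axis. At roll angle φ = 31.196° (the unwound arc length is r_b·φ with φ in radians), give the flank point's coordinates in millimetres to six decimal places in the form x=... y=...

pitch radius r_p = m·N/2 = 2.864·28/2 = 40.096000
base radius r_b = r_p·cos α = 40.096000·cos 20.727° = 37.500881
roll angle φ = 31.196° = 0.54447291 rad
x = r_b·(cos φ + φ·sin φ) = 37.500881·(0.85540042 + 0.54447291·0.51796729) = 42.654236
y = r_b·(sin φ − φ·cos φ) = 37.500881·(0.51796729 − 0.54447291·0.85540042) = 1.958481

x=42.654236 y=1.958481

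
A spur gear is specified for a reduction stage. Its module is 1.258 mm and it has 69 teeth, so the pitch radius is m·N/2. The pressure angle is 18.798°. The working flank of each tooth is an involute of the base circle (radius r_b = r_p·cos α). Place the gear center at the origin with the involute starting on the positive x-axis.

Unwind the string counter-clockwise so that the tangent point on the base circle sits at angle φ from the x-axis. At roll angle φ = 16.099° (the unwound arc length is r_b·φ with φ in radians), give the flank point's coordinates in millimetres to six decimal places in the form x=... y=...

x=42.676013 y=0.301418

pitch radius r_p = m·N/2 = 1.258·69/2 = 43.401000
base radius r_b = r_p·cos α = 43.401000·cos 18.798° = 41.086013
roll angle φ = 16.099° = 0.28098056 rad
x = r_b·(cos φ + φ·sin φ) = 41.086013·(0.96078399 + 0.28098056·0.27729788) = 42.676013
y = r_b·(sin φ − φ·cos φ) = 41.086013·(0.27729788 − 0.28098056·0.96078399) = 0.301418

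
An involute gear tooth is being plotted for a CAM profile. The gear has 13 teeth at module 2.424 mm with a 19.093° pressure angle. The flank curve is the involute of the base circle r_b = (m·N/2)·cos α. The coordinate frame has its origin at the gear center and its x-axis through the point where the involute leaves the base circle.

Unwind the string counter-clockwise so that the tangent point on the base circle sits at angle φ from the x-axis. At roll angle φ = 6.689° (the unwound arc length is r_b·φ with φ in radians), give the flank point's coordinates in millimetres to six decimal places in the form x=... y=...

x=14.990365 y=0.007886

pitch radius r_p = m·N/2 = 2.424·13/2 = 15.756000
base radius r_b = r_p·cos α = 15.756000·cos 19.093° = 14.889245
roll angle φ = 6.689° = 0.11674507 rad
x = r_b·(cos φ + φ·sin φ) = 14.889245·(0.99319303 + 0.11674507·0.11648006) = 14.990365
y = r_b·(sin φ − φ·cos φ) = 14.889245·(0.11648006 − 0.11674507·0.99319303) = 0.007886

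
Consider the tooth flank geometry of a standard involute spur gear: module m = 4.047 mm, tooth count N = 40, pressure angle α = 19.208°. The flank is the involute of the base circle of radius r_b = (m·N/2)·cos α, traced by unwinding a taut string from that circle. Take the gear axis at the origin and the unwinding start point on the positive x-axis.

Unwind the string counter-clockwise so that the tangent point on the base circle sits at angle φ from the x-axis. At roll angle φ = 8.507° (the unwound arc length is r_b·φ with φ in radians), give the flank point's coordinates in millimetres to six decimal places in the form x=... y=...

pitch radius r_p = m·N/2 = 4.047·40/2 = 80.940000
base radius r_b = r_p·cos α = 80.940000·cos 19.208° = 76.434106
roll angle φ = 8.507° = 0.14847516 rad
x = r_b·(cos φ + φ·sin φ) = 76.434106·(0.98899780 + 0.14847516·0.14793024) = 77.271959
y = r_b·(sin φ − φ·cos φ) = 76.434106·(0.14793024 − 0.14847516·0.98899780) = 0.083209

x=77.271959 y=0.083209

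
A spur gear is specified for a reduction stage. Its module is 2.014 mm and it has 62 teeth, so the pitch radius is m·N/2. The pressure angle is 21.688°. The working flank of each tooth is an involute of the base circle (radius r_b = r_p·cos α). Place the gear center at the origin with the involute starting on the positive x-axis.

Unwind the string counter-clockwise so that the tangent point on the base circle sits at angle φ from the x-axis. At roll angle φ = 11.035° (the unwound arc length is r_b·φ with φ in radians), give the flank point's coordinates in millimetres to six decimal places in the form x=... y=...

x=59.080320 y=0.137642

pitch radius r_p = m·N/2 = 2.014·62/2 = 62.434000
base radius r_b = r_p·cos α = 62.434000·cos 21.688° = 58.014297
roll angle φ = 11.035° = 0.19259708 rad
x = r_b·(cos φ + φ·sin φ) = 58.014297·(0.98151044 + 0.19259708·0.19140860) = 59.080320
y = r_b·(sin φ − φ·cos φ) = 58.014297·(0.19140860 − 0.19259708·0.98151044) = 0.137642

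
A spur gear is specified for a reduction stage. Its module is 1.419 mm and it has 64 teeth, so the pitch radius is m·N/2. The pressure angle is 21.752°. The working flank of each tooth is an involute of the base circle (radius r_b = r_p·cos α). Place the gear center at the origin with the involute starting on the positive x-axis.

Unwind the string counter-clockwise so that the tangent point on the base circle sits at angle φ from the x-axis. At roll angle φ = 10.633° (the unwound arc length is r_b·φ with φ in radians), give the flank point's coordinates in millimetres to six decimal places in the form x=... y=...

x=42.894811 y=0.089544

pitch radius r_p = m·N/2 = 1.419·64/2 = 45.408000
base radius r_b = r_p·cos α = 45.408000·cos 21.752° = 42.174797
roll angle φ = 10.633° = 0.18558086 rad
x = r_b·(cos φ + φ·sin φ) = 42.174797·(0.98282924 + 0.18558086·0.18451745) = 42.894811
y = r_b·(sin φ − φ·cos φ) = 42.174797·(0.18451745 − 0.18558086·0.98282924) = 0.089544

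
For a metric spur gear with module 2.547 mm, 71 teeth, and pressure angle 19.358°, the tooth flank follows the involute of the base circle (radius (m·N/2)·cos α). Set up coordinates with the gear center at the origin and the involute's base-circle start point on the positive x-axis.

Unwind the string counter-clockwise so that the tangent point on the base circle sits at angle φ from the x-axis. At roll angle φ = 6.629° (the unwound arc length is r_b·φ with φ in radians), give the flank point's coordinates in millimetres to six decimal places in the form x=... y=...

pitch radius r_p = m·N/2 = 2.547·71/2 = 90.418500
base radius r_b = r_p·cos α = 90.418500·cos 19.358° = 85.306771
roll angle φ = 6.629° = 0.11569788 rad
x = r_b·(cos φ + φ·sin φ) = 85.306771·(0.99331446 + 0.11569788·0.11543993) = 85.875820
y = r_b·(sin φ − φ·cos φ) = 85.306771·(0.11543993 − 0.11569788·0.99331446) = 0.043980

x=85.875820 y=0.043980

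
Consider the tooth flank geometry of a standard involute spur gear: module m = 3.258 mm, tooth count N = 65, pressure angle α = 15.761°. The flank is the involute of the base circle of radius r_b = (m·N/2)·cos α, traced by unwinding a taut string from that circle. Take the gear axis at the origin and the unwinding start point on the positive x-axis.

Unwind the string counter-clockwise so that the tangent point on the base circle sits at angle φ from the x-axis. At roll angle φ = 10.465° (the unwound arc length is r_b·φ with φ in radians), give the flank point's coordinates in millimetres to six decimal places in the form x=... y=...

pitch radius r_p = m·N/2 = 3.258·65/2 = 105.885000
base radius r_b = r_p·cos α = 105.885000·cos 15.761° = 101.904053
roll angle φ = 10.465° = 0.18264871 rad
x = r_b·(cos φ + φ·sin φ) = 101.904053·(0.98336605 + 0.18264871·0.18163486) = 103.589690
y = r_b·(sin φ − φ·cos φ) = 101.904053·(0.18163486 − 0.18264871·0.98336605) = 0.206286

x=103.589690 y=0.206286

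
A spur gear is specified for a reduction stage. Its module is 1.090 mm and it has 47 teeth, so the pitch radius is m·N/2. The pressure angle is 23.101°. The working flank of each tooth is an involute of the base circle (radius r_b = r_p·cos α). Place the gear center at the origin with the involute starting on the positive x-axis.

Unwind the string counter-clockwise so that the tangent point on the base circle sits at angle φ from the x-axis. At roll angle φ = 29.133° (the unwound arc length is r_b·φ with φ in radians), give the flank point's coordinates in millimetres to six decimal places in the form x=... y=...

pitch radius r_p = m·N/2 = 1.090·47/2 = 25.615000
base radius r_b = r_p·cos α = 25.615000·cos 23.101° = 23.561052
roll angle φ = 29.133° = 0.50846677 rad
x = r_b·(cos φ + φ·sin φ) = 23.561052·(0.87349197 + 0.50846677·0.48683856) = 26.412722
y = r_b·(sin φ − φ·cos φ) = 23.561052·(0.48683856 − 0.50846677·0.87349197) = 1.005984

x=26.412722 y=1.005984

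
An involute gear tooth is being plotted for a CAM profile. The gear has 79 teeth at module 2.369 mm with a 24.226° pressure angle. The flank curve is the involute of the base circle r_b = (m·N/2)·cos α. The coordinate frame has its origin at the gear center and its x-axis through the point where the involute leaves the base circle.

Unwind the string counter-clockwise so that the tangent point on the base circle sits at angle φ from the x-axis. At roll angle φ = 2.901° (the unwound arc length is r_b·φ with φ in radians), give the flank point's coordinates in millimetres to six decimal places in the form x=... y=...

x=85.443992 y=0.003691

pitch radius r_p = m·N/2 = 2.369·79/2 = 93.575500
base radius r_b = r_p·cos α = 93.575500·cos 24.226° = 85.334680
roll angle φ = 2.901° = 0.05063200 rad
x = r_b·(cos φ + φ·sin φ) = 85.334680·(0.99871847 + 0.05063200·0.05061037) = 85.443992
y = r_b·(sin φ − φ·cos φ) = 85.334680·(0.05061037 − 0.05063200·0.99871847) = 0.003691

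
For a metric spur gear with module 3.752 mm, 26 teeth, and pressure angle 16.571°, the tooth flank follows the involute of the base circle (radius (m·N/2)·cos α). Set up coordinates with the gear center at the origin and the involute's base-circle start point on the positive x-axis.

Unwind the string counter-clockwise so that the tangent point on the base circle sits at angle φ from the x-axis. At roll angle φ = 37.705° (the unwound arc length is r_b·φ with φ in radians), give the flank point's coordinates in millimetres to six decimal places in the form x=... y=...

pitch radius r_p = m·N/2 = 3.752·26/2 = 48.776000
base radius r_b = r_p·cos α = 48.776000·cos 16.571° = 46.750189
roll angle φ = 37.705° = 0.65807639 rad
x = r_b·(cos φ + φ·sin φ) = 46.750189·(0.79117016 + 0.65807639·0.61159609) = 55.803228
y = r_b·(sin φ − φ·cos φ) = 46.750189·(0.61159609 − 0.65807639·0.79117016) = 4.251728

x=55.803228 y=4.251728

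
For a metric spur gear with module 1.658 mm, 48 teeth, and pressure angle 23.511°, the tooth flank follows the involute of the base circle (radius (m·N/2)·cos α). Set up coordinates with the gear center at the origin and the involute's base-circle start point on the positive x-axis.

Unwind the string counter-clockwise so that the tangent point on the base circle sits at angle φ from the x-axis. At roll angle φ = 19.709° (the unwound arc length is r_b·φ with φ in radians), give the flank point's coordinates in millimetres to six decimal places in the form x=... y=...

x=38.583959 y=0.489231

pitch radius r_p = m·N/2 = 1.658·48/2 = 39.792000
base radius r_b = r_p·cos α = 39.792000·cos 23.511° = 36.488608
roll angle φ = 19.709° = 0.34398694 rad
x = r_b·(cos φ + φ·sin φ) = 36.488608·(0.94141758 + 0.34398694·0.33724314) = 38.583959
y = r_b·(sin φ − φ·cos φ) = 36.488608·(0.33724314 − 0.34398694·0.94141758) = 0.489231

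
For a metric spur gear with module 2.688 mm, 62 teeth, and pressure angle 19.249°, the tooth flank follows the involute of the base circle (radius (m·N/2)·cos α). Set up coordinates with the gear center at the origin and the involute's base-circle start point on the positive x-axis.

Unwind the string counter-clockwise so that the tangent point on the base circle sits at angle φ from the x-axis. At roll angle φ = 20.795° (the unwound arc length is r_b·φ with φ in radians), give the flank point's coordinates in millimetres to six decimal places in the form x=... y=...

pitch radius r_p = m·N/2 = 2.688·62/2 = 83.328000
base radius r_b = r_p·cos α = 83.328000·cos 19.249° = 78.669529
roll angle φ = 20.795° = 0.36294122 rad
x = r_b·(cos φ + φ·sin φ) = 78.669529·(0.93485666 + 0.36294122·0.35502538) = 83.681566
y = r_b·(sin φ − φ·cos φ) = 78.669529·(0.35502538 − 0.36294122·0.93485666) = 1.237265

x=83.681566 y=1.237265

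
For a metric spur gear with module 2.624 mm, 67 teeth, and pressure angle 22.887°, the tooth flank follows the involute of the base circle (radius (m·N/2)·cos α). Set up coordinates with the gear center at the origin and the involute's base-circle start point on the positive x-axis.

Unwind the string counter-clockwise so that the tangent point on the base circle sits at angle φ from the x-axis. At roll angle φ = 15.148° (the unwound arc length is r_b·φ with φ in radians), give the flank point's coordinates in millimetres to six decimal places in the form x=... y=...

x=83.764675 y=0.495376

pitch radius r_p = m·N/2 = 2.624·67/2 = 87.904000
base radius r_b = r_p·cos α = 87.904000·cos 22.887° = 80.983641
roll angle φ = 15.148° = 0.26438248 rad
x = r_b·(cos φ + φ·sin φ) = 80.983641·(0.96525405 + 0.26438248·0.26131325) = 83.764675
y = r_b·(sin φ − φ·cos φ) = 80.983641·(0.26131325 − 0.26438248·0.96525405) = 0.495376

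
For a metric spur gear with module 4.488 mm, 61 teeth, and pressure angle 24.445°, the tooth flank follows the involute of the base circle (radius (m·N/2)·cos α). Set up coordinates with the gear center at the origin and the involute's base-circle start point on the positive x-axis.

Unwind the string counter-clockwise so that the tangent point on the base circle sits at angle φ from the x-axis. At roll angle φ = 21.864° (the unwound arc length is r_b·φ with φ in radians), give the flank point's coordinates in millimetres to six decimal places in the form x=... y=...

x=133.358905 y=2.274719

pitch radius r_p = m·N/2 = 4.488·61/2 = 136.884000
base radius r_b = r_p·cos α = 136.884000·cos 24.445° = 124.613572
roll angle φ = 21.864° = 0.38159879 rad
x = r_b·(cos φ + φ·sin φ) = 124.613572·(0.92807043 + 0.38159879·0.37240473) = 133.358905
y = r_b·(sin φ − φ·cos φ) = 124.613572·(0.37240473 − 0.38159879·0.92807043) = 2.274719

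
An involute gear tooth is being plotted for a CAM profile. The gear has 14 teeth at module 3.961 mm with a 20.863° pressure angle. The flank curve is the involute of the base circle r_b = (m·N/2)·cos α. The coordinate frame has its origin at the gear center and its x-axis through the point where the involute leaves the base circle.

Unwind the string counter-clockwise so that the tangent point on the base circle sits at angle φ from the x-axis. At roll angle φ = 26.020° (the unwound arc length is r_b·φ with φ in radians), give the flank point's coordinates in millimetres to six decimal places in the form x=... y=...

pitch radius r_p = m·N/2 = 3.961·14/2 = 27.727000
base radius r_b = r_p·cos α = 27.727000·cos 20.863° = 25.909070
roll angle φ = 26.020° = 0.45413467 rad
x = r_b·(cos φ + φ·sin φ) = 25.909070·(0.89864097 + 0.45413467·0.43868486) = 28.444608
y = r_b·(sin φ − φ·cos φ) = 25.909070·(0.43868486 − 0.45413467·0.89864097) = 0.792321

x=28.444608 y=0.792321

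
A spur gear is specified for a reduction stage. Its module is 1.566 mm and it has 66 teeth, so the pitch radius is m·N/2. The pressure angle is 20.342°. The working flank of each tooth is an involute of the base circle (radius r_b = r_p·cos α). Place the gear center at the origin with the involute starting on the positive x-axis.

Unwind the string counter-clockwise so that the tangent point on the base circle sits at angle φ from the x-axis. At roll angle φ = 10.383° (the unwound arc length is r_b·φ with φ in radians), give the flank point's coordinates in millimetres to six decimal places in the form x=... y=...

x=49.244176 y=0.095806

pitch radius r_p = m·N/2 = 1.566·66/2 = 51.678000
base radius r_b = r_p·cos α = 51.678000·cos 20.342° = 48.455069
roll angle φ = 10.383° = 0.18121754 rad
x = r_b·(cos φ + φ·sin φ) = 48.455069·(0.98362499 + 0.18121754·0.18022731) = 49.244176
y = r_b·(sin φ − φ·cos φ) = 48.455069·(0.18022731 − 0.18121754·0.98362499) = 0.095806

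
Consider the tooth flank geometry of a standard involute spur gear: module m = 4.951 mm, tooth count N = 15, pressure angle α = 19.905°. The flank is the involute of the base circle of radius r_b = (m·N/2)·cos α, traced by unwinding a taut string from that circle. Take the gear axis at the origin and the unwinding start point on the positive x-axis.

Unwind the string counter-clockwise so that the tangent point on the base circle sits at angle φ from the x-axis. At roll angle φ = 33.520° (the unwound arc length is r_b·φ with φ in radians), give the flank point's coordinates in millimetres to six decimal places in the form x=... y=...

x=40.387479 y=2.251575

pitch radius r_p = m·N/2 = 4.951·15/2 = 37.132500
base radius r_b = r_p·cos α = 37.132500·cos 19.905° = 34.914146
roll angle φ = 33.520° = 0.58503437 rad
x = r_b·(cos φ + φ·sin φ) = 34.914146·(0.83369311 + 0.58503437·0.55222803) = 40.387479
y = r_b·(sin φ − φ·cos φ) = 34.914146·(0.55222803 − 0.58503437·0.83369311) = 2.251575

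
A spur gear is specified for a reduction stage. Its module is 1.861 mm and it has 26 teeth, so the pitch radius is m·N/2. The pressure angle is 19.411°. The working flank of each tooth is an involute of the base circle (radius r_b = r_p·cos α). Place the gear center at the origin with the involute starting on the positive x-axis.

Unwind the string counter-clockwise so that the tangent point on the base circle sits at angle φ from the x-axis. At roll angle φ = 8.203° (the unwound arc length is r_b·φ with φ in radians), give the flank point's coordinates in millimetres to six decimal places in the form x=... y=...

pitch radius r_p = m·N/2 = 1.861·26/2 = 24.193000
base radius r_b = r_p·cos α = 24.193000·cos 19.411° = 22.817843
roll angle φ = 8.203° = 0.14316936 rad
x = r_b·(cos φ + φ·sin φ) = 22.817843·(0.98976876 + 0.14316936·0.14268076) = 23.050500
y = r_b·(sin φ − φ·cos φ) = 22.817843·(0.14268076 − 0.14316936·0.98976876) = 0.022275

x=23.050500 y=0.022275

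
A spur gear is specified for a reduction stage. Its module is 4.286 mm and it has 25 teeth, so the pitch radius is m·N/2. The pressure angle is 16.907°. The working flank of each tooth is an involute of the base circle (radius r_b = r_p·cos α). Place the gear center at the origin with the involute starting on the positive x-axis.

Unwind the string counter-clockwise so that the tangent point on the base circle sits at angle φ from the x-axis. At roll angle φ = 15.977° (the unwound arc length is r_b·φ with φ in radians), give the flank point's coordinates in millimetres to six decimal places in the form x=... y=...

pitch radius r_p = m·N/2 = 4.286·25/2 = 53.575000
base radius r_b = r_p·cos α = 53.575000·cos 16.907° = 51.259385
roll angle φ = 15.977° = 0.27885125 rad
x = r_b·(cos φ + φ·sin φ) = 51.259385·(0.96137227 + 0.27885125·0.27525146) = 53.213725
y = r_b·(sin φ − φ·cos φ) = 51.259385·(0.27525146 − 0.27885125·0.96137227) = 0.367612

x=53.213725 y=0.367612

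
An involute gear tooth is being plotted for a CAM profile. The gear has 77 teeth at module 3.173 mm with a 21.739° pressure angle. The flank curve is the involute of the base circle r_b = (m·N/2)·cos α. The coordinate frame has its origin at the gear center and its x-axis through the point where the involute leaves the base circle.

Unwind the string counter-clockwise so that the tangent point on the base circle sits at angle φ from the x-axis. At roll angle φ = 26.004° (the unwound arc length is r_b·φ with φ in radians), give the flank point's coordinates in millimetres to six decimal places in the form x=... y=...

x=124.564359 y=3.463776

pitch radius r_p = m·N/2 = 3.173·77/2 = 122.160500
base radius r_b = r_p·cos α = 122.160500·cos 21.739° = 113.472528
roll angle φ = 26.004° = 0.45385542 rad
x = r_b·(cos φ + φ·sin φ) = 113.472528·(0.89876344 + 0.45385542·0.43843389) = 124.564359
y = r_b·(sin φ − φ·cos φ) = 113.472528·(0.43843389 − 0.45385542·0.89876344) = 3.463776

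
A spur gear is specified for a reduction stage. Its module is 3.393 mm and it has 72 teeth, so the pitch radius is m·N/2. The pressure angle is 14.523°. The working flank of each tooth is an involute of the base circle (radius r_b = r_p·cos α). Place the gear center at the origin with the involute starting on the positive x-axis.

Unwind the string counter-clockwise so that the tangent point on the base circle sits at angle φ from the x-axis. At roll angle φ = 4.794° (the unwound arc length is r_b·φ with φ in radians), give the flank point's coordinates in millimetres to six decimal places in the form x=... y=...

x=118.658195 y=0.023072

pitch radius r_p = m·N/2 = 3.393·72/2 = 122.148000
base radius r_b = r_p·cos α = 122.148000·cos 14.523° = 118.245011
roll angle φ = 4.794° = 0.08367108 rad
x = r_b·(cos φ + φ·sin φ) = 118.245011·(0.99650162 + 0.08367108·0.08357349) = 118.658195
y = r_b·(sin φ − φ·cos φ) = 118.245011·(0.08357349 − 0.08367108·0.99650162) = 0.023072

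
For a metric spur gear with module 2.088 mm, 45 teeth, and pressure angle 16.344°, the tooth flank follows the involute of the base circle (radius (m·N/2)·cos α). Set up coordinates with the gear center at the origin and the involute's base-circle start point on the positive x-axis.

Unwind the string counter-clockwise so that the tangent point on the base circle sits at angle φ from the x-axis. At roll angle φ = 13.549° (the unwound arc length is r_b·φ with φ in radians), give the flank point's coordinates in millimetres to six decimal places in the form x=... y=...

pitch radius r_p = m·N/2 = 2.088·45/2 = 46.980000
base radius r_b = r_p·cos α = 46.980000·cos 16.344° = 45.081513
roll angle φ = 13.549° = 0.23647466 rad
x = r_b·(cos φ + φ·sin φ) = 45.081513·(0.97216992 + 0.23647466·0.23427686) = 46.324432
y = r_b·(sin φ − φ·cos φ) = 45.081513·(0.23427686 − 0.23647466·0.97216992) = 0.197606

x=46.324432 y=0.197606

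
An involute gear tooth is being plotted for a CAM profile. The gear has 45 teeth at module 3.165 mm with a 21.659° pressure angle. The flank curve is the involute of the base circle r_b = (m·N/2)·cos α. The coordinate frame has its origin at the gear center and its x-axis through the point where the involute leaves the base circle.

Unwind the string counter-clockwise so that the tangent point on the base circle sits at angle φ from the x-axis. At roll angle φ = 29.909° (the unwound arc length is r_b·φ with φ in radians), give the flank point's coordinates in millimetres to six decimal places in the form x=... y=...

x=74.597106 y=3.053467

pitch radius r_p = m·N/2 = 3.165·45/2 = 71.212500
base radius r_b = r_p·cos α = 71.212500·cos 21.659° = 66.184678
roll angle φ = 29.909° = 0.52201053 rad
x = r_b·(cos φ + φ·sin φ) = 66.184678·(0.86681844 + 0.52201053·0.49862391) = 74.597106
y = r_b·(sin φ − φ·cos φ) = 66.184678·(0.49862391 − 0.52201053·0.86681844) = 3.053467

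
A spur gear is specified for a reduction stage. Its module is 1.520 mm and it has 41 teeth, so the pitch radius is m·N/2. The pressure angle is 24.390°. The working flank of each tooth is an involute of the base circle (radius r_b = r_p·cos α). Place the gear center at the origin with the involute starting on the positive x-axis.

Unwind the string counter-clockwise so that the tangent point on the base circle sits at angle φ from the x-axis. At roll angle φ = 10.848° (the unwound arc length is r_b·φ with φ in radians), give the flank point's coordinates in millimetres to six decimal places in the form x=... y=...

pitch radius r_p = m·N/2 = 1.520·41/2 = 31.160000
base radius r_b = r_p·cos α = 31.160000·cos 24.390° = 28.379149
roll angle φ = 10.848° = 0.18933332 rad
x = r_b·(cos φ + φ·sin φ) = 28.379149·(0.98212993 + 0.18933332·0.18820417) = 28.883255
y = r_b·(sin φ − φ·cos φ) = 28.379149·(0.18820417 − 0.18933332·0.98212993) = 0.063974

x=28.883255 y=0.063974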